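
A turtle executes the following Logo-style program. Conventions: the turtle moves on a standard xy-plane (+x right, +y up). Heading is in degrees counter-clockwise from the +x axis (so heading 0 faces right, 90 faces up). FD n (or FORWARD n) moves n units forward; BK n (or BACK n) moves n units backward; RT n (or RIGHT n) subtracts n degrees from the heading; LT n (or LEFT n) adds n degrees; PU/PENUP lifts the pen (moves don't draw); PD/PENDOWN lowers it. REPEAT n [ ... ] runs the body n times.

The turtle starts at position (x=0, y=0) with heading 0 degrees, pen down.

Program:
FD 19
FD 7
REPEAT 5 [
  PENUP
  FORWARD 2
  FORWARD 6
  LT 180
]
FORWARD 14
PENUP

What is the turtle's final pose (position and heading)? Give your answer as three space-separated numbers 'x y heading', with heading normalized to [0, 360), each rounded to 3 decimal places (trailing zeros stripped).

Answer: 20 0 180

Derivation:
Executing turtle program step by step:
Start: pos=(0,0), heading=0, pen down
FD 19: (0,0) -> (19,0) [heading=0, draw]
FD 7: (19,0) -> (26,0) [heading=0, draw]
REPEAT 5 [
  -- iteration 1/5 --
  PU: pen up
  FD 2: (26,0) -> (28,0) [heading=0, move]
  FD 6: (28,0) -> (34,0) [heading=0, move]
  LT 180: heading 0 -> 180
  -- iteration 2/5 --
  PU: pen up
  FD 2: (34,0) -> (32,0) [heading=180, move]
  FD 6: (32,0) -> (26,0) [heading=180, move]
  LT 180: heading 180 -> 0
  -- iteration 3/5 --
  PU: pen up
  FD 2: (26,0) -> (28,0) [heading=0, move]
  FD 6: (28,0) -> (34,0) [heading=0, move]
  LT 180: heading 0 -> 180
  -- iteration 4/5 --
  PU: pen up
  FD 2: (34,0) -> (32,0) [heading=180, move]
  FD 6: (32,0) -> (26,0) [heading=180, move]
  LT 180: heading 180 -> 0
  -- iteration 5/5 --
  PU: pen up
  FD 2: (26,0) -> (28,0) [heading=0, move]
  FD 6: (28,0) -> (34,0) [heading=0, move]
  LT 180: heading 0 -> 180
]
FD 14: (34,0) -> (20,0) [heading=180, move]
PU: pen up
Final: pos=(20,0), heading=180, 2 segment(s) drawn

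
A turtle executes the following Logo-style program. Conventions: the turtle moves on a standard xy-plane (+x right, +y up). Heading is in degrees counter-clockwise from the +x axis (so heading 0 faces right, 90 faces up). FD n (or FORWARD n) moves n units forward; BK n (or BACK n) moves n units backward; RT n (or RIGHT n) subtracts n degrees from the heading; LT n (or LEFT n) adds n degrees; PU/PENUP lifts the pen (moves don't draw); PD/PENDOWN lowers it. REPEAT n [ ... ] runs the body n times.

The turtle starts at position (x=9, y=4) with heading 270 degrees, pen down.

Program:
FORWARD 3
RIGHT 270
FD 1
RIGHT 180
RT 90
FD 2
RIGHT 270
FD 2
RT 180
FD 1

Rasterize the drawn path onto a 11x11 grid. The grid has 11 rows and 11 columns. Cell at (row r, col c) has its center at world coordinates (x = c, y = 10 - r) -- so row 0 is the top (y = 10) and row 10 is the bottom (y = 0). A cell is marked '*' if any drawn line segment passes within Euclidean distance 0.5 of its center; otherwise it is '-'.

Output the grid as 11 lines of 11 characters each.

Answer: -----------
-----------
-----------
-----------
-----------
-----------
---------*-
--------***
---------**
---------**
-----------

Derivation:
Segment 0: (9,4) -> (9,1)
Segment 1: (9,1) -> (10,1)
Segment 2: (10,1) -> (10,3)
Segment 3: (10,3) -> (8,3)
Segment 4: (8,3) -> (9,3)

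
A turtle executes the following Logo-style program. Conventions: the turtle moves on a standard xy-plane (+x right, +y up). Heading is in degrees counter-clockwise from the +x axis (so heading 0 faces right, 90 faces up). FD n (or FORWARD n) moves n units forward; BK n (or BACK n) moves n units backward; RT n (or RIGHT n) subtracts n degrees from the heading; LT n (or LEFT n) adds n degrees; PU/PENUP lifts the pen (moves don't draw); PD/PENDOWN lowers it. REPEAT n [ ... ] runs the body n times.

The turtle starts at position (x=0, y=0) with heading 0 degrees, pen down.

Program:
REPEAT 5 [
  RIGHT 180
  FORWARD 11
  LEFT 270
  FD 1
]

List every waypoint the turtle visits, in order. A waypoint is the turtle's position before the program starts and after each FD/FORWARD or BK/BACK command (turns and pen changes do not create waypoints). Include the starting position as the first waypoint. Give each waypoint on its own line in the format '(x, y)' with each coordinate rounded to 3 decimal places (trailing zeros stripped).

Executing turtle program step by step:
Start: pos=(0,0), heading=0, pen down
REPEAT 5 [
  -- iteration 1/5 --
  RT 180: heading 0 -> 180
  FD 11: (0,0) -> (-11,0) [heading=180, draw]
  LT 270: heading 180 -> 90
  FD 1: (-11,0) -> (-11,1) [heading=90, draw]
  -- iteration 2/5 --
  RT 180: heading 90 -> 270
  FD 11: (-11,1) -> (-11,-10) [heading=270, draw]
  LT 270: heading 270 -> 180
  FD 1: (-11,-10) -> (-12,-10) [heading=180, draw]
  -- iteration 3/5 --
  RT 180: heading 180 -> 0
  FD 11: (-12,-10) -> (-1,-10) [heading=0, draw]
  LT 270: heading 0 -> 270
  FD 1: (-1,-10) -> (-1,-11) [heading=270, draw]
  -- iteration 4/5 --
  RT 180: heading 270 -> 90
  FD 11: (-1,-11) -> (-1,0) [heading=90, draw]
  LT 270: heading 90 -> 0
  FD 1: (-1,0) -> (0,0) [heading=0, draw]
  -- iteration 5/5 --
  RT 180: heading 0 -> 180
  FD 11: (0,0) -> (-11,0) [heading=180, draw]
  LT 270: heading 180 -> 90
  FD 1: (-11,0) -> (-11,1) [heading=90, draw]
]
Final: pos=(-11,1), heading=90, 10 segment(s) drawn
Waypoints (11 total):
(0, 0)
(-11, 0)
(-11, 1)
(-11, -10)
(-12, -10)
(-1, -10)
(-1, -11)
(-1, 0)
(0, 0)
(-11, 0)
(-11, 1)

Answer: (0, 0)
(-11, 0)
(-11, 1)
(-11, -10)
(-12, -10)
(-1, -10)
(-1, -11)
(-1, 0)
(0, 0)
(-11, 0)
(-11, 1)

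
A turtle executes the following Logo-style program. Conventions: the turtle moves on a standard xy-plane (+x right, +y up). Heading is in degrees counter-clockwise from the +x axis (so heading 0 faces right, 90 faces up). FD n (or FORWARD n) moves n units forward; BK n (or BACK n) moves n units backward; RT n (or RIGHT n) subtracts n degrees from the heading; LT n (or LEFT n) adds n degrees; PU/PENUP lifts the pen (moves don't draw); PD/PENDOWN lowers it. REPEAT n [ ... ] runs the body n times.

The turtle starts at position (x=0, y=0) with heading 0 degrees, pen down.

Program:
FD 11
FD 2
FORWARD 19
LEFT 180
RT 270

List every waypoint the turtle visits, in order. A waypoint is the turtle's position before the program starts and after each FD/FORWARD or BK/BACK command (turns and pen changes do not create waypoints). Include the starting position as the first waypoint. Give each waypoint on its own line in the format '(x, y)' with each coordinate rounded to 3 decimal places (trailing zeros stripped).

Executing turtle program step by step:
Start: pos=(0,0), heading=0, pen down
FD 11: (0,0) -> (11,0) [heading=0, draw]
FD 2: (11,0) -> (13,0) [heading=0, draw]
FD 19: (13,0) -> (32,0) [heading=0, draw]
LT 180: heading 0 -> 180
RT 270: heading 180 -> 270
Final: pos=(32,0), heading=270, 3 segment(s) drawn
Waypoints (4 total):
(0, 0)
(11, 0)
(13, 0)
(32, 0)

Answer: (0, 0)
(11, 0)
(13, 0)
(32, 0)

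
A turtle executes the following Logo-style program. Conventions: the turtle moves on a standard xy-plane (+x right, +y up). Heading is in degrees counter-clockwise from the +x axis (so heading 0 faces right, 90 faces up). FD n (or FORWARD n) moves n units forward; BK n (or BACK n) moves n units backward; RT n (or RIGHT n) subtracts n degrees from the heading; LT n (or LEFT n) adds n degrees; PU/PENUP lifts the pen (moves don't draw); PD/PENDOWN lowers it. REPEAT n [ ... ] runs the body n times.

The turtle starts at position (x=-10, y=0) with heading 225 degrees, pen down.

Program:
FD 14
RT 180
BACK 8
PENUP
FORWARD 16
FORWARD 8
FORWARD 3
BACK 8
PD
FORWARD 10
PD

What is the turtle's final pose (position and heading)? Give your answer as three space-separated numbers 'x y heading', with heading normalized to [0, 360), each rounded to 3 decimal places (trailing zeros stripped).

Executing turtle program step by step:
Start: pos=(-10,0), heading=225, pen down
FD 14: (-10,0) -> (-19.899,-9.899) [heading=225, draw]
RT 180: heading 225 -> 45
BK 8: (-19.899,-9.899) -> (-25.556,-15.556) [heading=45, draw]
PU: pen up
FD 16: (-25.556,-15.556) -> (-14.243,-4.243) [heading=45, move]
FD 8: (-14.243,-4.243) -> (-8.586,1.414) [heading=45, move]
FD 3: (-8.586,1.414) -> (-6.464,3.536) [heading=45, move]
BK 8: (-6.464,3.536) -> (-12.121,-2.121) [heading=45, move]
PD: pen down
FD 10: (-12.121,-2.121) -> (-5.05,4.95) [heading=45, draw]
PD: pen down
Final: pos=(-5.05,4.95), heading=45, 3 segment(s) drawn

Answer: -5.05 4.95 45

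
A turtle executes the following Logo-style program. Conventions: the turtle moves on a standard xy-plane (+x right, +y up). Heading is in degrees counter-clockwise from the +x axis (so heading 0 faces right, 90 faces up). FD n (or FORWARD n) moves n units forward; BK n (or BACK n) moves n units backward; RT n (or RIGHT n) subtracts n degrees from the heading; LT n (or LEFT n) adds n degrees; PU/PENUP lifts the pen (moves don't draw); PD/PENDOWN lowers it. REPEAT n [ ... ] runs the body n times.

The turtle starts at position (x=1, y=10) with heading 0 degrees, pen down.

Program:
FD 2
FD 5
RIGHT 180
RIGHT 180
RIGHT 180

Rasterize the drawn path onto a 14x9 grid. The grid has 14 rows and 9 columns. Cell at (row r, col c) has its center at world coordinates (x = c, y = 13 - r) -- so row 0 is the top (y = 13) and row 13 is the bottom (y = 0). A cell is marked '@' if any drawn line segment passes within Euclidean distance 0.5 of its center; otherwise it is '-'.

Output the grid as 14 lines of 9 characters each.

Segment 0: (1,10) -> (3,10)
Segment 1: (3,10) -> (8,10)

Answer: ---------
---------
---------
-@@@@@@@@
---------
---------
---------
---------
---------
---------
---------
---------
---------
---------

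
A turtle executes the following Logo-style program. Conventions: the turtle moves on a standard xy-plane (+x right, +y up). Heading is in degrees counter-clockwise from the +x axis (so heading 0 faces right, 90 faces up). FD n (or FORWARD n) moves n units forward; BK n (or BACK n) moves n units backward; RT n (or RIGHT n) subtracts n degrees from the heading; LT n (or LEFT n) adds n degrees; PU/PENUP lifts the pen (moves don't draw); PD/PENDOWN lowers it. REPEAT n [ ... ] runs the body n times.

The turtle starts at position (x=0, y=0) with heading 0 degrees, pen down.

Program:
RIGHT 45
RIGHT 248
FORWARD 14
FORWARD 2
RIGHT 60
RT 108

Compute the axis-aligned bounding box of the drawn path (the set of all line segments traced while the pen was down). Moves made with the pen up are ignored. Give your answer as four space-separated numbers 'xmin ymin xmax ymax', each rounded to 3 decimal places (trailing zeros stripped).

Answer: 0 0 6.252 14.728

Derivation:
Executing turtle program step by step:
Start: pos=(0,0), heading=0, pen down
RT 45: heading 0 -> 315
RT 248: heading 315 -> 67
FD 14: (0,0) -> (5.47,12.887) [heading=67, draw]
FD 2: (5.47,12.887) -> (6.252,14.728) [heading=67, draw]
RT 60: heading 67 -> 7
RT 108: heading 7 -> 259
Final: pos=(6.252,14.728), heading=259, 2 segment(s) drawn

Segment endpoints: x in {0, 5.47, 6.252}, y in {0, 12.887, 14.728}
xmin=0, ymin=0, xmax=6.252, ymax=14.728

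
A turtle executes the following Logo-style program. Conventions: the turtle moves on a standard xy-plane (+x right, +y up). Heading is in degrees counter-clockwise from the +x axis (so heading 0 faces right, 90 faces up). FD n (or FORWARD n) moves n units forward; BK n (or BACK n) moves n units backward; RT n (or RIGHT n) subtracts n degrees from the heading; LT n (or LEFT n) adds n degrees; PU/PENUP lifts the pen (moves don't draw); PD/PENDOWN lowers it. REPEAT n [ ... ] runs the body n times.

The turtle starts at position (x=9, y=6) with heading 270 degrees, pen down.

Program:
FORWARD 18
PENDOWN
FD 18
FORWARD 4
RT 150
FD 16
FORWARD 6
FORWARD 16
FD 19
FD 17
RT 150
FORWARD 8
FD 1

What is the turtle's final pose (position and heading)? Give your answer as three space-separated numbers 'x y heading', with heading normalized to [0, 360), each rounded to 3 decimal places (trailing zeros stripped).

Answer: -20.206 25.586 330

Derivation:
Executing turtle program step by step:
Start: pos=(9,6), heading=270, pen down
FD 18: (9,6) -> (9,-12) [heading=270, draw]
PD: pen down
FD 18: (9,-12) -> (9,-30) [heading=270, draw]
FD 4: (9,-30) -> (9,-34) [heading=270, draw]
RT 150: heading 270 -> 120
FD 16: (9,-34) -> (1,-20.144) [heading=120, draw]
FD 6: (1,-20.144) -> (-2,-14.947) [heading=120, draw]
FD 16: (-2,-14.947) -> (-10,-1.091) [heading=120, draw]
FD 19: (-10,-1.091) -> (-19.5,15.363) [heading=120, draw]
FD 17: (-19.5,15.363) -> (-28,30.086) [heading=120, draw]
RT 150: heading 120 -> 330
FD 8: (-28,30.086) -> (-21.072,26.086) [heading=330, draw]
FD 1: (-21.072,26.086) -> (-20.206,25.586) [heading=330, draw]
Final: pos=(-20.206,25.586), heading=330, 10 segment(s) drawn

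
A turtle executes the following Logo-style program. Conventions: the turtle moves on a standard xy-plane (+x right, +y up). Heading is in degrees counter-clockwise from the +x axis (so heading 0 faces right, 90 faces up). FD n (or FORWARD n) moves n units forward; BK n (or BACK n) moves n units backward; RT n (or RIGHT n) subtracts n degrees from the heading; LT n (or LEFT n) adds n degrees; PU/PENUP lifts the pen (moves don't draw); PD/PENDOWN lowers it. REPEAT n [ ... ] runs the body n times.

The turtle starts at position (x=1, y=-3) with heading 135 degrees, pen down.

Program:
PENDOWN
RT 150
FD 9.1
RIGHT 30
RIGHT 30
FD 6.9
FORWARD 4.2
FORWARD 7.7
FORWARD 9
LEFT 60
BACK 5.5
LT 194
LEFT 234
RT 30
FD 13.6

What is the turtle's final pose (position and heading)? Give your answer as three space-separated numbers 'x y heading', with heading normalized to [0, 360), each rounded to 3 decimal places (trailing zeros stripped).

Executing turtle program step by step:
Start: pos=(1,-3), heading=135, pen down
PD: pen down
RT 150: heading 135 -> 345
FD 9.1: (1,-3) -> (9.79,-5.355) [heading=345, draw]
RT 30: heading 345 -> 315
RT 30: heading 315 -> 285
FD 6.9: (9.79,-5.355) -> (11.576,-12.02) [heading=285, draw]
FD 4.2: (11.576,-12.02) -> (12.663,-16.077) [heading=285, draw]
FD 7.7: (12.663,-16.077) -> (14.656,-23.515) [heading=285, draw]
FD 9: (14.656,-23.515) -> (16.985,-32.208) [heading=285, draw]
LT 60: heading 285 -> 345
BK 5.5: (16.985,-32.208) -> (11.673,-30.784) [heading=345, draw]
LT 194: heading 345 -> 179
LT 234: heading 179 -> 53
RT 30: heading 53 -> 23
FD 13.6: (11.673,-30.784) -> (24.191,-25.471) [heading=23, draw]
Final: pos=(24.191,-25.471), heading=23, 7 segment(s) drawn

Answer: 24.191 -25.471 23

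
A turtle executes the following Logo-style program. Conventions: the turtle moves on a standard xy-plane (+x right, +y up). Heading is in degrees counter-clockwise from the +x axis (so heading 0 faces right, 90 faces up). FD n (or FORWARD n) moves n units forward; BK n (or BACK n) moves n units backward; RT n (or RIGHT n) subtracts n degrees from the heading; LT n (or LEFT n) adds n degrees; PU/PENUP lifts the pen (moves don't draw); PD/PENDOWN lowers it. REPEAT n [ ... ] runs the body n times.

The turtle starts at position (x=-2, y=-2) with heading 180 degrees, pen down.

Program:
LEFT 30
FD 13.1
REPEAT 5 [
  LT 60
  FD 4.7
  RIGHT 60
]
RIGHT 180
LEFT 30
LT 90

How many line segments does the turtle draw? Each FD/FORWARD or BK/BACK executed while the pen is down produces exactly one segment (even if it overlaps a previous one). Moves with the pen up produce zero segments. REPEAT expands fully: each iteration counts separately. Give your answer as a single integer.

Executing turtle program step by step:
Start: pos=(-2,-2), heading=180, pen down
LT 30: heading 180 -> 210
FD 13.1: (-2,-2) -> (-13.345,-8.55) [heading=210, draw]
REPEAT 5 [
  -- iteration 1/5 --
  LT 60: heading 210 -> 270
  FD 4.7: (-13.345,-8.55) -> (-13.345,-13.25) [heading=270, draw]
  RT 60: heading 270 -> 210
  -- iteration 2/5 --
  LT 60: heading 210 -> 270
  FD 4.7: (-13.345,-13.25) -> (-13.345,-17.95) [heading=270, draw]
  RT 60: heading 270 -> 210
  -- iteration 3/5 --
  LT 60: heading 210 -> 270
  FD 4.7: (-13.345,-17.95) -> (-13.345,-22.65) [heading=270, draw]
  RT 60: heading 270 -> 210
  -- iteration 4/5 --
  LT 60: heading 210 -> 270
  FD 4.7: (-13.345,-22.65) -> (-13.345,-27.35) [heading=270, draw]
  RT 60: heading 270 -> 210
  -- iteration 5/5 --
  LT 60: heading 210 -> 270
  FD 4.7: (-13.345,-27.35) -> (-13.345,-32.05) [heading=270, draw]
  RT 60: heading 270 -> 210
]
RT 180: heading 210 -> 30
LT 30: heading 30 -> 60
LT 90: heading 60 -> 150
Final: pos=(-13.345,-32.05), heading=150, 6 segment(s) drawn
Segments drawn: 6

Answer: 6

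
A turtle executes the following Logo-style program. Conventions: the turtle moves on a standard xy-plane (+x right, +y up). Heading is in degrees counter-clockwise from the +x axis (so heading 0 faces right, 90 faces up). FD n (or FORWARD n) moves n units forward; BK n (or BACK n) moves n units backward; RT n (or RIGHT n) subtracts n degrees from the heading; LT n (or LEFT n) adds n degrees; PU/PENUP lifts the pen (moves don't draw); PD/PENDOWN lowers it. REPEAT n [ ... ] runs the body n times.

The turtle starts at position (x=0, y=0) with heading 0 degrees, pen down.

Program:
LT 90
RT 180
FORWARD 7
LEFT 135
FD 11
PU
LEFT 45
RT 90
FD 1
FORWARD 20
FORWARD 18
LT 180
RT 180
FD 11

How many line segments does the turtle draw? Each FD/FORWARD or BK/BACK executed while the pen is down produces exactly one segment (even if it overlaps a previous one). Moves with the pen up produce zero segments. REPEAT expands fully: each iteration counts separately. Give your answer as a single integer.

Executing turtle program step by step:
Start: pos=(0,0), heading=0, pen down
LT 90: heading 0 -> 90
RT 180: heading 90 -> 270
FD 7: (0,0) -> (0,-7) [heading=270, draw]
LT 135: heading 270 -> 45
FD 11: (0,-7) -> (7.778,0.778) [heading=45, draw]
PU: pen up
LT 45: heading 45 -> 90
RT 90: heading 90 -> 0
FD 1: (7.778,0.778) -> (8.778,0.778) [heading=0, move]
FD 20: (8.778,0.778) -> (28.778,0.778) [heading=0, move]
FD 18: (28.778,0.778) -> (46.778,0.778) [heading=0, move]
LT 180: heading 0 -> 180
RT 180: heading 180 -> 0
FD 11: (46.778,0.778) -> (57.778,0.778) [heading=0, move]
Final: pos=(57.778,0.778), heading=0, 2 segment(s) drawn
Segments drawn: 2

Answer: 2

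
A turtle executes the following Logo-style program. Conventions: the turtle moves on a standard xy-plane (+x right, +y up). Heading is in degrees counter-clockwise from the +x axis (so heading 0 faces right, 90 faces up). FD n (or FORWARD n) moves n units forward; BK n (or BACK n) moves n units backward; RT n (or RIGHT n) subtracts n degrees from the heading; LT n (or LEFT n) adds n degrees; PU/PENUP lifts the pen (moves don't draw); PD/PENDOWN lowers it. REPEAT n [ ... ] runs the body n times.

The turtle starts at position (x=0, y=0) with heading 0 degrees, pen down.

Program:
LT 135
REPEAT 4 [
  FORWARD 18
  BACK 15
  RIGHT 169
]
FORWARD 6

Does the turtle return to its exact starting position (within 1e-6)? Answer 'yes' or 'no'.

Executing turtle program step by step:
Start: pos=(0,0), heading=0, pen down
LT 135: heading 0 -> 135
REPEAT 4 [
  -- iteration 1/4 --
  FD 18: (0,0) -> (-12.728,12.728) [heading=135, draw]
  BK 15: (-12.728,12.728) -> (-2.121,2.121) [heading=135, draw]
  RT 169: heading 135 -> 326
  -- iteration 2/4 --
  FD 18: (-2.121,2.121) -> (12.801,-7.944) [heading=326, draw]
  BK 15: (12.801,-7.944) -> (0.366,0.444) [heading=326, draw]
  RT 169: heading 326 -> 157
  -- iteration 3/4 --
  FD 18: (0.366,0.444) -> (-16.203,7.477) [heading=157, draw]
  BK 15: (-16.203,7.477) -> (-2.396,1.616) [heading=157, draw]
  RT 169: heading 157 -> 348
  -- iteration 4/4 --
  FD 18: (-2.396,1.616) -> (15.211,-2.126) [heading=348, draw]
  BK 15: (15.211,-2.126) -> (0.539,0.992) [heading=348, draw]
  RT 169: heading 348 -> 179
]
FD 6: (0.539,0.992) -> (-5.46,1.097) [heading=179, draw]
Final: pos=(-5.46,1.097), heading=179, 9 segment(s) drawn

Start position: (0, 0)
Final position: (-5.46, 1.097)
Distance = 5.569; >= 1e-6 -> NOT closed

Answer: no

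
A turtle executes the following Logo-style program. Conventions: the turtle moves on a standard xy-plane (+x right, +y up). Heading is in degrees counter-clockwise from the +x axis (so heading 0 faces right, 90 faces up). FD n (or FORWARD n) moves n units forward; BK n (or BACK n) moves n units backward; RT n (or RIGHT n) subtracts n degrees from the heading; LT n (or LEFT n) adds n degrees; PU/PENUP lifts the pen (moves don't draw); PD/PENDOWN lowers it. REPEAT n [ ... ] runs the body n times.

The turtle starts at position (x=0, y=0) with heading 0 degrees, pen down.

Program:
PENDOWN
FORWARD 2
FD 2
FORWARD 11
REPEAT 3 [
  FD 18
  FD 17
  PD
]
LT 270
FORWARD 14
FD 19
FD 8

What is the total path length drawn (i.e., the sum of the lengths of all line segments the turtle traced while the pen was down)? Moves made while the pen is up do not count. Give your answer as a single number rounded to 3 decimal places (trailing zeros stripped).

Executing turtle program step by step:
Start: pos=(0,0), heading=0, pen down
PD: pen down
FD 2: (0,0) -> (2,0) [heading=0, draw]
FD 2: (2,0) -> (4,0) [heading=0, draw]
FD 11: (4,0) -> (15,0) [heading=0, draw]
REPEAT 3 [
  -- iteration 1/3 --
  FD 18: (15,0) -> (33,0) [heading=0, draw]
  FD 17: (33,0) -> (50,0) [heading=0, draw]
  PD: pen down
  -- iteration 2/3 --
  FD 18: (50,0) -> (68,0) [heading=0, draw]
  FD 17: (68,0) -> (85,0) [heading=0, draw]
  PD: pen down
  -- iteration 3/3 --
  FD 18: (85,0) -> (103,0) [heading=0, draw]
  FD 17: (103,0) -> (120,0) [heading=0, draw]
  PD: pen down
]
LT 270: heading 0 -> 270
FD 14: (120,0) -> (120,-14) [heading=270, draw]
FD 19: (120,-14) -> (120,-33) [heading=270, draw]
FD 8: (120,-33) -> (120,-41) [heading=270, draw]
Final: pos=(120,-41), heading=270, 12 segment(s) drawn

Segment lengths:
  seg 1: (0,0) -> (2,0), length = 2
  seg 2: (2,0) -> (4,0), length = 2
  seg 3: (4,0) -> (15,0), length = 11
  seg 4: (15,0) -> (33,0), length = 18
  seg 5: (33,0) -> (50,0), length = 17
  seg 6: (50,0) -> (68,0), length = 18
  seg 7: (68,0) -> (85,0), length = 17
  seg 8: (85,0) -> (103,0), length = 18
  seg 9: (103,0) -> (120,0), length = 17
  seg 10: (120,0) -> (120,-14), length = 14
  seg 11: (120,-14) -> (120,-33), length = 19
  seg 12: (120,-33) -> (120,-41), length = 8
Total = 161

Answer: 161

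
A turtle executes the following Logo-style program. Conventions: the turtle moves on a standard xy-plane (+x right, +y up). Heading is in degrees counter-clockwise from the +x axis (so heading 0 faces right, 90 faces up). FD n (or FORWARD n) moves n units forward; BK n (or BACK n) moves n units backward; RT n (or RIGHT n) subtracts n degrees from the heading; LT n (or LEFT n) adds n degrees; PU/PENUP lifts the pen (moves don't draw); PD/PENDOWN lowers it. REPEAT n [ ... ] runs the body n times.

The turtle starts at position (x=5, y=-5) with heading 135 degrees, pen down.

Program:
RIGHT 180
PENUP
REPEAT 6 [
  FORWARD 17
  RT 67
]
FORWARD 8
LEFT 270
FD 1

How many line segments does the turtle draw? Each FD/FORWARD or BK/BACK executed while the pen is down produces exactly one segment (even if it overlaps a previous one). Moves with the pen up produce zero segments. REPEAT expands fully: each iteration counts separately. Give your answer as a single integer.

Executing turtle program step by step:
Start: pos=(5,-5), heading=135, pen down
RT 180: heading 135 -> 315
PU: pen up
REPEAT 6 [
  -- iteration 1/6 --
  FD 17: (5,-5) -> (17.021,-17.021) [heading=315, move]
  RT 67: heading 315 -> 248
  -- iteration 2/6 --
  FD 17: (17.021,-17.021) -> (10.653,-32.783) [heading=248, move]
  RT 67: heading 248 -> 181
  -- iteration 3/6 --
  FD 17: (10.653,-32.783) -> (-6.345,-33.08) [heading=181, move]
  RT 67: heading 181 -> 114
  -- iteration 4/6 --
  FD 17: (-6.345,-33.08) -> (-13.259,-17.549) [heading=114, move]
  RT 67: heading 114 -> 47
  -- iteration 5/6 --
  FD 17: (-13.259,-17.549) -> (-1.665,-5.116) [heading=47, move]
  RT 67: heading 47 -> 340
  -- iteration 6/6 --
  FD 17: (-1.665,-5.116) -> (14.309,-10.931) [heading=340, move]
  RT 67: heading 340 -> 273
]
FD 8: (14.309,-10.931) -> (14.728,-18.92) [heading=273, move]
LT 270: heading 273 -> 183
FD 1: (14.728,-18.92) -> (13.729,-18.972) [heading=183, move]
Final: pos=(13.729,-18.972), heading=183, 0 segment(s) drawn
Segments drawn: 0

Answer: 0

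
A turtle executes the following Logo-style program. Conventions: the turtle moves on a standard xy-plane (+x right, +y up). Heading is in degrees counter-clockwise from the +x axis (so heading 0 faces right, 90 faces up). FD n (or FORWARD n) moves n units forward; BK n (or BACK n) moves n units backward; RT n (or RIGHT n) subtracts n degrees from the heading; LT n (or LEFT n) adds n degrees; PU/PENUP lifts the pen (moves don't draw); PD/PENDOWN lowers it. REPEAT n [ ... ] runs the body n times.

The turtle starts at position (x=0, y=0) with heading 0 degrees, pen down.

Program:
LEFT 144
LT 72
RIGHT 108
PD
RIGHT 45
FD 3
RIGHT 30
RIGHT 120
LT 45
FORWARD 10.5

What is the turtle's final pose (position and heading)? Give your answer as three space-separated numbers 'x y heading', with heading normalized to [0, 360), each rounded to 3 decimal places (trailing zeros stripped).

Answer: 9.165 -4.353 318

Derivation:
Executing turtle program step by step:
Start: pos=(0,0), heading=0, pen down
LT 144: heading 0 -> 144
LT 72: heading 144 -> 216
RT 108: heading 216 -> 108
PD: pen down
RT 45: heading 108 -> 63
FD 3: (0,0) -> (1.362,2.673) [heading=63, draw]
RT 30: heading 63 -> 33
RT 120: heading 33 -> 273
LT 45: heading 273 -> 318
FD 10.5: (1.362,2.673) -> (9.165,-4.353) [heading=318, draw]
Final: pos=(9.165,-4.353), heading=318, 2 segment(s) drawn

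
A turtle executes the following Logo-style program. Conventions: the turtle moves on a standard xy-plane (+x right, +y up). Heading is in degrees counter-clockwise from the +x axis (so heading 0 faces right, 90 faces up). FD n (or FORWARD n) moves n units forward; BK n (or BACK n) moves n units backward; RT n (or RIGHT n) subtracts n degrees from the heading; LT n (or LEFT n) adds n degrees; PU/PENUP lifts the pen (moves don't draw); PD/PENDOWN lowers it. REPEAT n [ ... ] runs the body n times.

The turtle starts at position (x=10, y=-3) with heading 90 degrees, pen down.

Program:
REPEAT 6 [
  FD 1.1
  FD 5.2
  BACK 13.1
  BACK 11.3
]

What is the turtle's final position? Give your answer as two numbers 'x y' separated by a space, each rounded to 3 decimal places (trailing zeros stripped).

Executing turtle program step by step:
Start: pos=(10,-3), heading=90, pen down
REPEAT 6 [
  -- iteration 1/6 --
  FD 1.1: (10,-3) -> (10,-1.9) [heading=90, draw]
  FD 5.2: (10,-1.9) -> (10,3.3) [heading=90, draw]
  BK 13.1: (10,3.3) -> (10,-9.8) [heading=90, draw]
  BK 11.3: (10,-9.8) -> (10,-21.1) [heading=90, draw]
  -- iteration 2/6 --
  FD 1.1: (10,-21.1) -> (10,-20) [heading=90, draw]
  FD 5.2: (10,-20) -> (10,-14.8) [heading=90, draw]
  BK 13.1: (10,-14.8) -> (10,-27.9) [heading=90, draw]
  BK 11.3: (10,-27.9) -> (10,-39.2) [heading=90, draw]
  -- iteration 3/6 --
  FD 1.1: (10,-39.2) -> (10,-38.1) [heading=90, draw]
  FD 5.2: (10,-38.1) -> (10,-32.9) [heading=90, draw]
  BK 13.1: (10,-32.9) -> (10,-46) [heading=90, draw]
  BK 11.3: (10,-46) -> (10,-57.3) [heading=90, draw]
  -- iteration 4/6 --
  FD 1.1: (10,-57.3) -> (10,-56.2) [heading=90, draw]
  FD 5.2: (10,-56.2) -> (10,-51) [heading=90, draw]
  BK 13.1: (10,-51) -> (10,-64.1) [heading=90, draw]
  BK 11.3: (10,-64.1) -> (10,-75.4) [heading=90, draw]
  -- iteration 5/6 --
  FD 1.1: (10,-75.4) -> (10,-74.3) [heading=90, draw]
  FD 5.2: (10,-74.3) -> (10,-69.1) [heading=90, draw]
  BK 13.1: (10,-69.1) -> (10,-82.2) [heading=90, draw]
  BK 11.3: (10,-82.2) -> (10,-93.5) [heading=90, draw]
  -- iteration 6/6 --
  FD 1.1: (10,-93.5) -> (10,-92.4) [heading=90, draw]
  FD 5.2: (10,-92.4) -> (10,-87.2) [heading=90, draw]
  BK 13.1: (10,-87.2) -> (10,-100.3) [heading=90, draw]
  BK 11.3: (10,-100.3) -> (10,-111.6) [heading=90, draw]
]
Final: pos=(10,-111.6), heading=90, 24 segment(s) drawn

Answer: 10 -111.6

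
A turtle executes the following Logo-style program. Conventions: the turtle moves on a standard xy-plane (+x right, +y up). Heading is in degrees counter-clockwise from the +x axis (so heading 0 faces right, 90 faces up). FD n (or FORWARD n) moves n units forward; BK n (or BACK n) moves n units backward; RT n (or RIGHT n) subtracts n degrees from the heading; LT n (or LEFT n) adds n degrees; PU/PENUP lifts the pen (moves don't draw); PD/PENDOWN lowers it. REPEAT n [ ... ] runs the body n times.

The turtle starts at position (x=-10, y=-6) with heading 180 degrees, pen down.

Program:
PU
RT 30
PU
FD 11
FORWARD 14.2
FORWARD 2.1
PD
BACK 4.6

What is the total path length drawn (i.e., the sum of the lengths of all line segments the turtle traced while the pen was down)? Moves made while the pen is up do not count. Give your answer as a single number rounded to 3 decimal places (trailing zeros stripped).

Answer: 4.6

Derivation:
Executing turtle program step by step:
Start: pos=(-10,-6), heading=180, pen down
PU: pen up
RT 30: heading 180 -> 150
PU: pen up
FD 11: (-10,-6) -> (-19.526,-0.5) [heading=150, move]
FD 14.2: (-19.526,-0.5) -> (-31.824,6.6) [heading=150, move]
FD 2.1: (-31.824,6.6) -> (-33.642,7.65) [heading=150, move]
PD: pen down
BK 4.6: (-33.642,7.65) -> (-29.659,5.35) [heading=150, draw]
Final: pos=(-29.659,5.35), heading=150, 1 segment(s) drawn

Segment lengths:
  seg 1: (-33.642,7.65) -> (-29.659,5.35), length = 4.6
Total = 4.6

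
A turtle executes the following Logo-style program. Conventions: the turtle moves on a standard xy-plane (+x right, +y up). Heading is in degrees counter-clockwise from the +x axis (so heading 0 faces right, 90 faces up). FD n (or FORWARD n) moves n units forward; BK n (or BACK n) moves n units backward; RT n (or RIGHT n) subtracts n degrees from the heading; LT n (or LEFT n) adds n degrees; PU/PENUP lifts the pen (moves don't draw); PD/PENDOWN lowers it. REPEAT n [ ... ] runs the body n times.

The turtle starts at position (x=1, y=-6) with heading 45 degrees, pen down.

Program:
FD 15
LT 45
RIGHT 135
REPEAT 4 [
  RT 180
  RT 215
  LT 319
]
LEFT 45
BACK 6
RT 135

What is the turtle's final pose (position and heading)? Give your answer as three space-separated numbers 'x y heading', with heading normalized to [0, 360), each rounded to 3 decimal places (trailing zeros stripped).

Answer: 8.251 -0.368 281

Derivation:
Executing turtle program step by step:
Start: pos=(1,-6), heading=45, pen down
FD 15: (1,-6) -> (11.607,4.607) [heading=45, draw]
LT 45: heading 45 -> 90
RT 135: heading 90 -> 315
REPEAT 4 [
  -- iteration 1/4 --
  RT 180: heading 315 -> 135
  RT 215: heading 135 -> 280
  LT 319: heading 280 -> 239
  -- iteration 2/4 --
  RT 180: heading 239 -> 59
  RT 215: heading 59 -> 204
  LT 319: heading 204 -> 163
  -- iteration 3/4 --
  RT 180: heading 163 -> 343
  RT 215: heading 343 -> 128
  LT 319: heading 128 -> 87
  -- iteration 4/4 --
  RT 180: heading 87 -> 267
  RT 215: heading 267 -> 52
  LT 319: heading 52 -> 11
]
LT 45: heading 11 -> 56
BK 6: (11.607,4.607) -> (8.251,-0.368) [heading=56, draw]
RT 135: heading 56 -> 281
Final: pos=(8.251,-0.368), heading=281, 2 segment(s) drawn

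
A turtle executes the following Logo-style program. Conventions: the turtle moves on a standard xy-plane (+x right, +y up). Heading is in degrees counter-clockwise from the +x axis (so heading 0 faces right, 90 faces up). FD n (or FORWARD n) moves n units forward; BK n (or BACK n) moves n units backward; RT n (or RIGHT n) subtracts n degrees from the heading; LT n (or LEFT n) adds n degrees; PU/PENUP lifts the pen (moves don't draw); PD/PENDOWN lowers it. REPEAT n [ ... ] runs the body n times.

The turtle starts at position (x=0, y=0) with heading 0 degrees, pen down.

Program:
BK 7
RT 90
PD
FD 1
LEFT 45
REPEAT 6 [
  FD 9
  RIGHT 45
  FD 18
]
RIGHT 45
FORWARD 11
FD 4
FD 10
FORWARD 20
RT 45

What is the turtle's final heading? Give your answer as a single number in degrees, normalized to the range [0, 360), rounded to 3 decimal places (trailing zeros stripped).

Executing turtle program step by step:
Start: pos=(0,0), heading=0, pen down
BK 7: (0,0) -> (-7,0) [heading=0, draw]
RT 90: heading 0 -> 270
PD: pen down
FD 1: (-7,0) -> (-7,-1) [heading=270, draw]
LT 45: heading 270 -> 315
REPEAT 6 [
  -- iteration 1/6 --
  FD 9: (-7,-1) -> (-0.636,-7.364) [heading=315, draw]
  RT 45: heading 315 -> 270
  FD 18: (-0.636,-7.364) -> (-0.636,-25.364) [heading=270, draw]
  -- iteration 2/6 --
  FD 9: (-0.636,-25.364) -> (-0.636,-34.364) [heading=270, draw]
  RT 45: heading 270 -> 225
  FD 18: (-0.636,-34.364) -> (-13.364,-47.092) [heading=225, draw]
  -- iteration 3/6 --
  FD 9: (-13.364,-47.092) -> (-19.728,-53.456) [heading=225, draw]
  RT 45: heading 225 -> 180
  FD 18: (-19.728,-53.456) -> (-37.728,-53.456) [heading=180, draw]
  -- iteration 4/6 --
  FD 9: (-37.728,-53.456) -> (-46.728,-53.456) [heading=180, draw]
  RT 45: heading 180 -> 135
  FD 18: (-46.728,-53.456) -> (-59.456,-40.728) [heading=135, draw]
  -- iteration 5/6 --
  FD 9: (-59.456,-40.728) -> (-65.82,-34.364) [heading=135, draw]
  RT 45: heading 135 -> 90
  FD 18: (-65.82,-34.364) -> (-65.82,-16.364) [heading=90, draw]
  -- iteration 6/6 --
  FD 9: (-65.82,-16.364) -> (-65.82,-7.364) [heading=90, draw]
  RT 45: heading 90 -> 45
  FD 18: (-65.82,-7.364) -> (-53.092,5.364) [heading=45, draw]
]
RT 45: heading 45 -> 0
FD 11: (-53.092,5.364) -> (-42.092,5.364) [heading=0, draw]
FD 4: (-42.092,5.364) -> (-38.092,5.364) [heading=0, draw]
FD 10: (-38.092,5.364) -> (-28.092,5.364) [heading=0, draw]
FD 20: (-28.092,5.364) -> (-8.092,5.364) [heading=0, draw]
RT 45: heading 0 -> 315
Final: pos=(-8.092,5.364), heading=315, 18 segment(s) drawn

Answer: 315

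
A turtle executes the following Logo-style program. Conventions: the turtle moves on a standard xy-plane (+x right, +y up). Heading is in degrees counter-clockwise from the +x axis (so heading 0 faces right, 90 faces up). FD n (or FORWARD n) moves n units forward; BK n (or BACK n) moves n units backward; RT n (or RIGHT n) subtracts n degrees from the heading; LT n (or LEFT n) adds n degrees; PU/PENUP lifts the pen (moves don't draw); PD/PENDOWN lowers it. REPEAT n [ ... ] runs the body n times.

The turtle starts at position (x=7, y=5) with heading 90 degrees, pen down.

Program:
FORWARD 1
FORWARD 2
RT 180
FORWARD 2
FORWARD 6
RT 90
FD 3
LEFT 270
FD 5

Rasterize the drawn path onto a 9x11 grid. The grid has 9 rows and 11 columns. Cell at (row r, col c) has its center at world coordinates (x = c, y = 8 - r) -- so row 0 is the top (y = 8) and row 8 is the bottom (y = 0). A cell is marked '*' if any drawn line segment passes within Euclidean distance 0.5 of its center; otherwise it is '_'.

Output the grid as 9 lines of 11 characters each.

Segment 0: (7,5) -> (7,6)
Segment 1: (7,6) -> (7,8)
Segment 2: (7,8) -> (7,6)
Segment 3: (7,6) -> (7,0)
Segment 4: (7,0) -> (4,-0)
Segment 5: (4,-0) -> (4,5)

Answer: _______*___
_______*___
_______*___
____*__*___
____*__*___
____*__*___
____*__*___
____*__*___
____****___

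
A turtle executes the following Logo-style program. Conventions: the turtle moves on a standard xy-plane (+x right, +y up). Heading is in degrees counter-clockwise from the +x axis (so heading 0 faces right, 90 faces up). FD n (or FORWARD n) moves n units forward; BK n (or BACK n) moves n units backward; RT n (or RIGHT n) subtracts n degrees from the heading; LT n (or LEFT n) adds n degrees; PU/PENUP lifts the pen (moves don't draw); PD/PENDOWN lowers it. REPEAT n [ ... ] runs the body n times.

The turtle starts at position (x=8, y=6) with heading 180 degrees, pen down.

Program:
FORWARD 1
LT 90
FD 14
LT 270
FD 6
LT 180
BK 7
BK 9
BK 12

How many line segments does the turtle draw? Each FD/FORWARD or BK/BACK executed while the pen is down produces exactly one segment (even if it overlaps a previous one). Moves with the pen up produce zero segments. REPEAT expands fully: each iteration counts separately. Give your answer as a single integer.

Executing turtle program step by step:
Start: pos=(8,6), heading=180, pen down
FD 1: (8,6) -> (7,6) [heading=180, draw]
LT 90: heading 180 -> 270
FD 14: (7,6) -> (7,-8) [heading=270, draw]
LT 270: heading 270 -> 180
FD 6: (7,-8) -> (1,-8) [heading=180, draw]
LT 180: heading 180 -> 0
BK 7: (1,-8) -> (-6,-8) [heading=0, draw]
BK 9: (-6,-8) -> (-15,-8) [heading=0, draw]
BK 12: (-15,-8) -> (-27,-8) [heading=0, draw]
Final: pos=(-27,-8), heading=0, 6 segment(s) drawn
Segments drawn: 6

Answer: 6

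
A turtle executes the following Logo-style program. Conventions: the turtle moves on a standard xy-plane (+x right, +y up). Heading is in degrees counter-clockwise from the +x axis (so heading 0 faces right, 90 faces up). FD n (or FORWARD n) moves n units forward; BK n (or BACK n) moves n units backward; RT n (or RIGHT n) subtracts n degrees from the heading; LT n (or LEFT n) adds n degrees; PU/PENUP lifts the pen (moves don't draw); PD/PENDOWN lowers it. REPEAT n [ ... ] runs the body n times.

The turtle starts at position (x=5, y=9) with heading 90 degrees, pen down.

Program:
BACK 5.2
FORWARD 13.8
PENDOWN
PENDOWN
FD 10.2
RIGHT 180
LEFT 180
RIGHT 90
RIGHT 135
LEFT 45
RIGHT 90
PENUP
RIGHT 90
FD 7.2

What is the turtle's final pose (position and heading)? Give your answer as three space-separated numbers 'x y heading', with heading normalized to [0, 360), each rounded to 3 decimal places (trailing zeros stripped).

Answer: 5 35 90

Derivation:
Executing turtle program step by step:
Start: pos=(5,9), heading=90, pen down
BK 5.2: (5,9) -> (5,3.8) [heading=90, draw]
FD 13.8: (5,3.8) -> (5,17.6) [heading=90, draw]
PD: pen down
PD: pen down
FD 10.2: (5,17.6) -> (5,27.8) [heading=90, draw]
RT 180: heading 90 -> 270
LT 180: heading 270 -> 90
RT 90: heading 90 -> 0
RT 135: heading 0 -> 225
LT 45: heading 225 -> 270
RT 90: heading 270 -> 180
PU: pen up
RT 90: heading 180 -> 90
FD 7.2: (5,27.8) -> (5,35) [heading=90, move]
Final: pos=(5,35), heading=90, 3 segment(s) drawn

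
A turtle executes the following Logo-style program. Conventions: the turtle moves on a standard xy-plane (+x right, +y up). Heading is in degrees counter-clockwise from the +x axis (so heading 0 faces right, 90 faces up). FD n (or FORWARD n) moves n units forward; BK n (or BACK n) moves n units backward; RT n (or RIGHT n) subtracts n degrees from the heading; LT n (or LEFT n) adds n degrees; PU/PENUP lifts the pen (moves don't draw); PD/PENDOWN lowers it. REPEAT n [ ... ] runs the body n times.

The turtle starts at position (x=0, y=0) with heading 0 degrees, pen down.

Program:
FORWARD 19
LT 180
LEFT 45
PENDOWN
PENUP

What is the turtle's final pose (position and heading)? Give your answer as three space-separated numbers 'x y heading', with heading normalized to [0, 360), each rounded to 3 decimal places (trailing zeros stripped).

Answer: 19 0 225

Derivation:
Executing turtle program step by step:
Start: pos=(0,0), heading=0, pen down
FD 19: (0,0) -> (19,0) [heading=0, draw]
LT 180: heading 0 -> 180
LT 45: heading 180 -> 225
PD: pen down
PU: pen up
Final: pos=(19,0), heading=225, 1 segment(s) drawn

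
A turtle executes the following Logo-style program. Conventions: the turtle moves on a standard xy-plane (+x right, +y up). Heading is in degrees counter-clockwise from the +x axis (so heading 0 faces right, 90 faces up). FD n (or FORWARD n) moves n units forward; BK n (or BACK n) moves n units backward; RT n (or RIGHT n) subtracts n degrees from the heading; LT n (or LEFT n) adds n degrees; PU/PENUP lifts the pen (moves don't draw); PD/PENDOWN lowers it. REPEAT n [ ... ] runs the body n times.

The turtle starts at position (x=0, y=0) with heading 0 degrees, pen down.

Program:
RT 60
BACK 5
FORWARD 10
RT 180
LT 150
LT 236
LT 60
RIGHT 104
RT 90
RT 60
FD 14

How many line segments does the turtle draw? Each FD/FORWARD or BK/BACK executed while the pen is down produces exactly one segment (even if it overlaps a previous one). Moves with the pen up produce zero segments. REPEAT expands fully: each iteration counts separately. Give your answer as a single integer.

Executing turtle program step by step:
Start: pos=(0,0), heading=0, pen down
RT 60: heading 0 -> 300
BK 5: (0,0) -> (-2.5,4.33) [heading=300, draw]
FD 10: (-2.5,4.33) -> (2.5,-4.33) [heading=300, draw]
RT 180: heading 300 -> 120
LT 150: heading 120 -> 270
LT 236: heading 270 -> 146
LT 60: heading 146 -> 206
RT 104: heading 206 -> 102
RT 90: heading 102 -> 12
RT 60: heading 12 -> 312
FD 14: (2.5,-4.33) -> (11.868,-14.734) [heading=312, draw]
Final: pos=(11.868,-14.734), heading=312, 3 segment(s) drawn
Segments drawn: 3

Answer: 3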